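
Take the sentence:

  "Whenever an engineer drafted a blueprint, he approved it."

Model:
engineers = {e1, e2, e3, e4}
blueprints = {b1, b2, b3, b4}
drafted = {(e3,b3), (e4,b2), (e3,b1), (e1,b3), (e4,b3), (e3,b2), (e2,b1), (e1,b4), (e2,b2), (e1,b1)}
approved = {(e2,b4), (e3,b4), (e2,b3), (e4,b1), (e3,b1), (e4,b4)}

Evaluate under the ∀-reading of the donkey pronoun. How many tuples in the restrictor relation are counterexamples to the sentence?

9

"it" takes "a blueprint" as antecedent — a donkey pronoun bound across the clause boundary.
Strong reading: for every (e,b) with drafted(e,b), approved(e,b).
Restrictor pairs: (e1,b1) ✗  (e1,b3) ✗  (e1,b4) ✗  (e2,b1) ✗  (e2,b2) ✗  (e3,b1) ✓  (e3,b2) ✗  (e3,b3) ✗  (e4,b2) ✗  (e4,b3) ✗
Counterexamples (restrictor pairs failing the scope): 9.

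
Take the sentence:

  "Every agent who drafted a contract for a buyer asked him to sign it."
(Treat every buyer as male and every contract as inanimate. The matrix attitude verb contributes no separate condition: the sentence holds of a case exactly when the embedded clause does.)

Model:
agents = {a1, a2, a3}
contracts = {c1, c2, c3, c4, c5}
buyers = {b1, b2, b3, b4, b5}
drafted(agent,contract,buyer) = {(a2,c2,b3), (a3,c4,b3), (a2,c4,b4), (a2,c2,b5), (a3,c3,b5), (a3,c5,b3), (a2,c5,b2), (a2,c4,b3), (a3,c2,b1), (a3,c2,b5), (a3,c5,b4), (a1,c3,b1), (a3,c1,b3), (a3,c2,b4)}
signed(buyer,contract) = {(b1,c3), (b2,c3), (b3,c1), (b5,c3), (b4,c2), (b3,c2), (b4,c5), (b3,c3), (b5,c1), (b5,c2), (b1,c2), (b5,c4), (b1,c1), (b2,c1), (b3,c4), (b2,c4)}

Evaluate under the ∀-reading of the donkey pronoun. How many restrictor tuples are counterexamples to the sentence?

"him" takes "a buyer" as antecedent and "it" takes "a contract"; both are donkey pronouns co-varying with the restrictor.
Strong reading: for every (a,c,b) with drafted(a,c,b), signed(b,c).
Restrictor triples: (a1,c3,b1)→signed(b1,c3) ✓  (a2,c2,b3)→signed(b3,c2) ✓  (a2,c2,b5)→signed(b5,c2) ✓  (a2,c4,b3)→signed(b3,c4) ✓  (a2,c4,b4)→signed(b4,c4) ✗  (a2,c5,b2)→signed(b2,c5) ✗  (a3,c1,b3)→signed(b3,c1) ✓  (a3,c2,b1)→signed(b1,c2) ✓  (a3,c2,b4)→signed(b4,c2) ✓  (a3,c2,b5)→signed(b5,c2) ✓  (a3,c3,b5)→signed(b5,c3) ✓  (a3,c4,b3)→signed(b3,c4) ✓  (a3,c5,b3)→signed(b3,c5) ✗  (a3,c5,b4)→signed(b4,c5) ✓
Counterexamples (restrictor triples failing the scope): 3.

3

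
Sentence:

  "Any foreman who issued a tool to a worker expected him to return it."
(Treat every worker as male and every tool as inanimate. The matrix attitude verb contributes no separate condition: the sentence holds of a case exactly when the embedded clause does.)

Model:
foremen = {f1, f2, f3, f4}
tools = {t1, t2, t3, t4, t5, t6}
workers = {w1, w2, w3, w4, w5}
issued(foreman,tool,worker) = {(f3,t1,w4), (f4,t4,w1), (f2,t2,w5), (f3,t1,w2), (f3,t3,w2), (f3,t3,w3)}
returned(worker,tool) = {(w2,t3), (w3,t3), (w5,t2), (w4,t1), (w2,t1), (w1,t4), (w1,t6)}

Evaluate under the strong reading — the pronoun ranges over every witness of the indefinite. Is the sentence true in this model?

"him" takes "a worker" as antecedent and "it" takes "a tool"; both are donkey pronouns co-varying with the restrictor.
Strong reading: for every (f,t,w) with issued(f,t,w), returned(w,t).
Restrictor triples: (f2,t2,w5)→returned(w5,t2) ✓  (f3,t1,w2)→returned(w2,t1) ✓  (f3,t1,w4)→returned(w4,t1) ✓  (f3,t3,w2)→returned(w2,t3) ✓  (f3,t3,w3)→returned(w3,t3) ✓  (f4,t4,w1)→returned(w1,t4) ✓
Every restrictor triple satisfies the scope.

True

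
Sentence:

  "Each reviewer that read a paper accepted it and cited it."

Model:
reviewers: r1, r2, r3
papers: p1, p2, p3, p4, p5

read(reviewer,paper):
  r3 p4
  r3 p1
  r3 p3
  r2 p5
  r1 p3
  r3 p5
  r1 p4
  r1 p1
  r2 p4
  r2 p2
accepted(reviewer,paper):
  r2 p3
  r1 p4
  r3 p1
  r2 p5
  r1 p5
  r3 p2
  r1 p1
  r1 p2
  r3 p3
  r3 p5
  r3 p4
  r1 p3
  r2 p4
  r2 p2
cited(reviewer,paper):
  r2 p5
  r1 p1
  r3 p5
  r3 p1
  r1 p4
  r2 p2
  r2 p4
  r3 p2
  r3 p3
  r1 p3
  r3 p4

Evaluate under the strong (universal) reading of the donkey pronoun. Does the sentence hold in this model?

True

"it" takes "a paper" as antecedent — a donkey pronoun bound across the clause boundary.
Strong reading: for every (r,p) with read(r,p), accepted(r,p) ∧ cited(r,p).
Restrictor pairs: (r1,p1) ✓  (r1,p3) ✓  (r1,p4) ✓  (r2,p2) ✓  (r2,p4) ✓  (r2,p5) ✓  (r3,p1) ✓  (r3,p3) ✓  (r3,p4) ✓  (r3,p5) ✓
Every restrictor pair satisfies the scope.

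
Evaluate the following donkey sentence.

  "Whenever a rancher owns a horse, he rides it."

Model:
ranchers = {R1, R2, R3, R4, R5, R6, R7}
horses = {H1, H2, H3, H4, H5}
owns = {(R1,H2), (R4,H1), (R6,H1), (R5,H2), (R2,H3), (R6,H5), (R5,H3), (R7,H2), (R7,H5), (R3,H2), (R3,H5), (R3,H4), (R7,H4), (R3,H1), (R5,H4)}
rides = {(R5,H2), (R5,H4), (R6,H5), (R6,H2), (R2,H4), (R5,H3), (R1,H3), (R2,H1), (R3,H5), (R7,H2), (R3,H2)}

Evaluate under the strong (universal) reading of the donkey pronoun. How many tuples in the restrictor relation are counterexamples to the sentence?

"it" takes "a horse" as antecedent — a donkey pronoun bound across the clause boundary.
Strong reading: for every (r,h) with owns(r,h), rides(r,h).
Restrictor pairs: (R1,H2) ✗  (R2,H3) ✗  (R3,H1) ✗  (R3,H2) ✓  (R3,H4) ✗  (R3,H5) ✓  (R4,H1) ✗  (R5,H2) ✓  (R5,H3) ✓  (R5,H4) ✓  (R6,H1) ✗  (R6,H5) ✓  (R7,H2) ✓  (R7,H4) ✗  (R7,H5) ✗
Counterexamples (restrictor pairs failing the scope): 8.

8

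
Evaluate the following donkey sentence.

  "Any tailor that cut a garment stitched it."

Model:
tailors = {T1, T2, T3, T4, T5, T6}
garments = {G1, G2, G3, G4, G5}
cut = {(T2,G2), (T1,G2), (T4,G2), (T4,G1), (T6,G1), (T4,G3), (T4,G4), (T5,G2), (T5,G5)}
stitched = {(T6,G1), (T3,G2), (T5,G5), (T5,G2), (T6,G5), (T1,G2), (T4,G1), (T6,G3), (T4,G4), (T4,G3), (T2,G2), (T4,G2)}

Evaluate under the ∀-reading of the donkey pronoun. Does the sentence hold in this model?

"it" takes "a garment" as antecedent — a donkey pronoun bound across the clause boundary.
Strong reading: for every (t,g) with cut(t,g), stitched(t,g).
Restrictor pairs: (T1,G2) ✓  (T2,G2) ✓  (T4,G1) ✓  (T4,G2) ✓  (T4,G3) ✓  (T4,G4) ✓  (T5,G2) ✓  (T5,G5) ✓  (T6,G1) ✓
Every restrictor pair satisfies the scope.

True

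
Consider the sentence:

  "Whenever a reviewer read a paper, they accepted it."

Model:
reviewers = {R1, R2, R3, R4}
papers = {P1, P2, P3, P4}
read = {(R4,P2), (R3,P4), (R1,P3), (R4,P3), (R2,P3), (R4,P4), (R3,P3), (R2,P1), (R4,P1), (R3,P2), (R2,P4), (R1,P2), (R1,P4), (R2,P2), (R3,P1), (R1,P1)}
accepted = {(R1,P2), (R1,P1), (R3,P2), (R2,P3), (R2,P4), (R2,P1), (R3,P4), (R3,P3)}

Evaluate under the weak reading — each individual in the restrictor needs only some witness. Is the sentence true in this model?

"it" takes "a paper" as antecedent — a donkey pronoun bound across the clause boundary.
Weak reading: every reviewer r with some read-paper has at least one read-paper p such that accepted(r,p).
Per reviewer: R1:✓  R2:✓  R3:✓  R4:✗
R4 has no witness among its read-papers.

False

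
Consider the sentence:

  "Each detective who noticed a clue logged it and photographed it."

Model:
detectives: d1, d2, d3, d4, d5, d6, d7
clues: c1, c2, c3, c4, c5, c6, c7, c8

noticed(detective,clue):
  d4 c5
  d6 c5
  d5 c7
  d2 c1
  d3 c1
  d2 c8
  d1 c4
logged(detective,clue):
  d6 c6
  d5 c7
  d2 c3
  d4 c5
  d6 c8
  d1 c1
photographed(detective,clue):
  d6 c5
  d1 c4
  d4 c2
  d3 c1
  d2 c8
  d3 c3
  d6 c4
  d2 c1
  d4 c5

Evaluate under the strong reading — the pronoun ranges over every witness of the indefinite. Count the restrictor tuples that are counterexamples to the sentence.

6

"it" takes "a clue" as antecedent — a donkey pronoun bound across the clause boundary.
Strong reading: for every (d,c) with noticed(d,c), logged(d,c) ∧ photographed(d,c).
Restrictor pairs: (d1,c4) ✗  (d2,c1) ✗  (d2,c8) ✗  (d3,c1) ✗  (d4,c5) ✓  (d5,c7) ✗  (d6,c5) ✗
Counterexamples (restrictor pairs failing the scope): 6.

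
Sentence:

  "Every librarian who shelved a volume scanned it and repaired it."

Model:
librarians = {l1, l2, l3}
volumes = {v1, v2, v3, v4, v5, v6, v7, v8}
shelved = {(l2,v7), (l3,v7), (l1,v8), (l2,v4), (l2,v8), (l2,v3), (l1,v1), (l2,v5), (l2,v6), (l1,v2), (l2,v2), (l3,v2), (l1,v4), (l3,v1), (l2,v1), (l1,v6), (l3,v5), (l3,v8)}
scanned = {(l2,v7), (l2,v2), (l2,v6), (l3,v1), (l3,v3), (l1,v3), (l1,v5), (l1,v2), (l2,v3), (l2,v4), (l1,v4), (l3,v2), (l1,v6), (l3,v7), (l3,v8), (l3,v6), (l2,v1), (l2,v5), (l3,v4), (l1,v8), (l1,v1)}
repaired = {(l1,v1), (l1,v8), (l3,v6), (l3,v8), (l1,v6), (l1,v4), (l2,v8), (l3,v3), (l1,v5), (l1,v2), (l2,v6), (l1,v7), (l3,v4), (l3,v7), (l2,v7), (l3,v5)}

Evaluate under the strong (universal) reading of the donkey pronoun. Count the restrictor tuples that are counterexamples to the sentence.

"it" takes "a volume" as antecedent — a donkey pronoun bound across the clause boundary.
Strong reading: for every (l,v) with shelved(l,v), scanned(l,v) ∧ repaired(l,v).
Restrictor pairs: (l1,v1) ✓  (l1,v2) ✓  (l1,v4) ✓  (l1,v6) ✓  (l1,v8) ✓  (l2,v1) ✗  (l2,v2) ✗  (l2,v3) ✗  (l2,v4) ✗  (l2,v5) ✗  (l2,v6) ✓  (l2,v7) ✓  (l2,v8) ✗  (l3,v1) ✗  (l3,v2) ✗  (l3,v5) ✗  (l3,v7) ✓  (l3,v8) ✓
Counterexamples (restrictor pairs failing the scope): 9.

9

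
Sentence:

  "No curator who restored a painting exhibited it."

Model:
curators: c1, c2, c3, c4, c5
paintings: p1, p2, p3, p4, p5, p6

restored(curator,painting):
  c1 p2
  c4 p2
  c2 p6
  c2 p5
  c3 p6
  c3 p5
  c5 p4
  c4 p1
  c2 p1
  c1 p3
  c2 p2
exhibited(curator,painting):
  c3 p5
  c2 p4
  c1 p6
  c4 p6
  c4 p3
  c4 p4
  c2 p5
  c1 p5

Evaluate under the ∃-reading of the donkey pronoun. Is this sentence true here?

"it" takes "a painting" as antecedent — a donkey pronoun bound across the clause boundary.
Truth condition: for no (c,p) with restored(c,p) does exhibited(c,p) hold.
Restrictor pairs — does the scope hold? (c1,p2):fails  (c1,p3):fails  (c2,p1):fails  (c2,p2):fails  (c2,p5):holds  (c2,p6):fails  (c3,p5):holds  (c3,p6):fails  (c4,p1):fails  (c4,p2):fails  (c5,p4):fails
Scope holds for 2 pair(s), so the sentence is false.

False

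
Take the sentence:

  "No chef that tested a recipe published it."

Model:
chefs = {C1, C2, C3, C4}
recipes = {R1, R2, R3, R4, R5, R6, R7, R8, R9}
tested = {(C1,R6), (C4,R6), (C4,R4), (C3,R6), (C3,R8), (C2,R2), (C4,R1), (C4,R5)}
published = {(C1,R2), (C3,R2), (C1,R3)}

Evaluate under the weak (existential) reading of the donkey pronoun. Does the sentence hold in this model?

True

"it" takes "a recipe" as antecedent — a donkey pronoun bound across the clause boundary.
Truth condition: for no (c,r) with tested(c,r) does published(c,r) hold.
Restrictor pairs — does the scope hold? (C1,R6):fails  (C2,R2):fails  (C3,R6):fails  (C3,R8):fails  (C4,R1):fails  (C4,R4):fails  (C4,R5):fails  (C4,R6):fails
Scope holds for no restrictor pair, so the sentence is true.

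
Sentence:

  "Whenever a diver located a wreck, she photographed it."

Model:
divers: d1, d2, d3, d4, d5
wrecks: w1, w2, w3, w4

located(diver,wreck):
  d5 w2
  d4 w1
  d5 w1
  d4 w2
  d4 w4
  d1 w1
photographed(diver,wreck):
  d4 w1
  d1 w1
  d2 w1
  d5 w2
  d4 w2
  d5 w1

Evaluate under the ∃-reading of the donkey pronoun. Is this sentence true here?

"it" takes "a wreck" as antecedent — a donkey pronoun bound across the clause boundary.
Weak reading: every diver d with some located-wreck has at least one located-wreck w such that photographed(d,w).
Per diver: d1:✓  d4:✓  d5:✓
Every diver in the restrictor has a witness.

True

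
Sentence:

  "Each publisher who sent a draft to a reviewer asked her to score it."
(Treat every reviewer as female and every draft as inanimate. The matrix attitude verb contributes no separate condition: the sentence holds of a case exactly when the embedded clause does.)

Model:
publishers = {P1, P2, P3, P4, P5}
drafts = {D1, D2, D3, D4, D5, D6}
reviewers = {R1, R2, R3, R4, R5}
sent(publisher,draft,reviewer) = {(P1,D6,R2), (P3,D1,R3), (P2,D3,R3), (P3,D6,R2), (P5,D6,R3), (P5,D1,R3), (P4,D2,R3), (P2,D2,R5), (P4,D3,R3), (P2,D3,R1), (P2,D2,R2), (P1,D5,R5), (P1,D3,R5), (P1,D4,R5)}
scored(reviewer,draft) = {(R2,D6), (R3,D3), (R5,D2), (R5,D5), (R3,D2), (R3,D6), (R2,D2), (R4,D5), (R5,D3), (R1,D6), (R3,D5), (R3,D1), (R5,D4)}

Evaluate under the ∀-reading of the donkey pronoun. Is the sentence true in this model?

False

"her" takes "a reviewer" as antecedent and "it" takes "a draft"; both are donkey pronouns co-varying with the restrictor.
Strong reading: for every (p,d,r) with sent(p,d,r), scored(r,d).
Restrictor triples: (P1,D3,R5)→scored(R5,D3) ✓  (P1,D4,R5)→scored(R5,D4) ✓  (P1,D5,R5)→scored(R5,D5) ✓  (P1,D6,R2)→scored(R2,D6) ✓  (P2,D2,R2)→scored(R2,D2) ✓  (P2,D2,R5)→scored(R5,D2) ✓  (P2,D3,R1)→scored(R1,D3) ✗  (P2,D3,R3)→scored(R3,D3) ✓  (P3,D1,R3)→scored(R3,D1) ✓  (P3,D6,R2)→scored(R2,D6) ✓  (P4,D2,R3)→scored(R3,D2) ✓  (P4,D3,R3)→scored(R3,D3) ✓  (P5,D1,R3)→scored(R3,D1) ✓  (P5,D6,R3)→scored(R3,D6) ✓
Counterexample: (P2,D3,R1) — scored(R1,D3) does not hold.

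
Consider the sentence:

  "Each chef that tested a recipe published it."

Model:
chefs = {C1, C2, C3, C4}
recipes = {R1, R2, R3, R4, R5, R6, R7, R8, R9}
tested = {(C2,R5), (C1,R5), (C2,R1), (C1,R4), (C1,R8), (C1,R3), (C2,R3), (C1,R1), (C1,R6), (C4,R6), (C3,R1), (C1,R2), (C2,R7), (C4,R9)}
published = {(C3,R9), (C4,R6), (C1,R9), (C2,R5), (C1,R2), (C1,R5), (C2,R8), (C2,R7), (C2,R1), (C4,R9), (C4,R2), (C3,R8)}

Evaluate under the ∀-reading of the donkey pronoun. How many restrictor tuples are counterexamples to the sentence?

"it" takes "a recipe" as antecedent — a donkey pronoun bound across the clause boundary.
Strong reading: for every (c,r) with tested(c,r), published(c,r).
Restrictor pairs: (C1,R1) ✗  (C1,R2) ✓  (C1,R3) ✗  (C1,R4) ✗  (C1,R5) ✓  (C1,R6) ✗  (C1,R8) ✗  (C2,R1) ✓  (C2,R3) ✗  (C2,R5) ✓  (C2,R7) ✓  (C3,R1) ✗  (C4,R6) ✓  (C4,R9) ✓
Counterexamples (restrictor pairs failing the scope): 7.

7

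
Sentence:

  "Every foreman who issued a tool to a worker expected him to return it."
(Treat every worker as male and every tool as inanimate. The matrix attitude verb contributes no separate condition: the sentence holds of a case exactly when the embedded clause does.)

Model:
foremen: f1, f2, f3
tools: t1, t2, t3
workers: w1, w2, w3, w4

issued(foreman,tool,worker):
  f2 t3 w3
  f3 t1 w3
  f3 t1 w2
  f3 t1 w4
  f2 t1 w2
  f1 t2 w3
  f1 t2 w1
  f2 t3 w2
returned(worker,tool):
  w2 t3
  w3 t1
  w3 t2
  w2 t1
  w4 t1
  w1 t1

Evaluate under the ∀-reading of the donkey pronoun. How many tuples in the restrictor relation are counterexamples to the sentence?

"him" takes "a worker" as antecedent and "it" takes "a tool"; both are donkey pronouns co-varying with the restrictor.
Strong reading: for every (f,t,w) with issued(f,t,w), returned(w,t).
Restrictor triples: (f1,t2,w1)→returned(w1,t2) ✗  (f1,t2,w3)→returned(w3,t2) ✓  (f2,t1,w2)→returned(w2,t1) ✓  (f2,t3,w2)→returned(w2,t3) ✓  (f2,t3,w3)→returned(w3,t3) ✗  (f3,t1,w2)→returned(w2,t1) ✓  (f3,t1,w3)→returned(w3,t1) ✓  (f3,t1,w4)→returned(w4,t1) ✓
Counterexamples (restrictor triples failing the scope): 2.

2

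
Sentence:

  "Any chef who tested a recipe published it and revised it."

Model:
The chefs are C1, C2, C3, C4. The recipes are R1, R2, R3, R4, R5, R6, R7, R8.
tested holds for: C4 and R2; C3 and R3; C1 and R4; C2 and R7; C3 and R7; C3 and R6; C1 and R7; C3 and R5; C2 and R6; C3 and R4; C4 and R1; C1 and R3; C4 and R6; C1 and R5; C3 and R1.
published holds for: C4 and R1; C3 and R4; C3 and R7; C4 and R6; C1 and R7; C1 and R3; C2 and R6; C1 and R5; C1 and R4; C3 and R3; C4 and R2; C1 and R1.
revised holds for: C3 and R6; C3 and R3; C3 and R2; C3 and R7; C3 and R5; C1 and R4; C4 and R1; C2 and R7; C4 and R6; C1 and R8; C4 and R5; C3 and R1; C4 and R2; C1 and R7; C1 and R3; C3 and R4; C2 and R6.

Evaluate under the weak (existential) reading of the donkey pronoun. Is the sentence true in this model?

True

"it" takes "a recipe" as antecedent — a donkey pronoun bound across the clause boundary.
Weak reading: every chef c with some tested-recipe has at least one tested-recipe r such that published(c,r) ∧ revised(c,r).
Per chef: C1:✓  C2:✓  C3:✓  C4:✓
Every chef in the restrictor has a witness.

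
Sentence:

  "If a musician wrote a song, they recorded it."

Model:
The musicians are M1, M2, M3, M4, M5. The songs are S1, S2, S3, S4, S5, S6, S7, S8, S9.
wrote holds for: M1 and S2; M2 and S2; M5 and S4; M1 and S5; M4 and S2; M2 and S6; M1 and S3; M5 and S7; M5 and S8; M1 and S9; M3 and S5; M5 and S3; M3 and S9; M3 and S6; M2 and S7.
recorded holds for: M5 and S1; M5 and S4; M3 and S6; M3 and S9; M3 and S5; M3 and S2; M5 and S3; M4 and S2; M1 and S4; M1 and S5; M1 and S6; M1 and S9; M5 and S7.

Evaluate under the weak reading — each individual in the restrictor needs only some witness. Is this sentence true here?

False

"it" takes "a song" as antecedent — a donkey pronoun bound across the clause boundary.
Weak reading: every musician m with some wrote-song has at least one wrote-song s such that recorded(m,s).
Per musician: M1:✓  M2:✗  M3:✓  M4:✓  M5:✓
M2 has no witness among its wrote-songs.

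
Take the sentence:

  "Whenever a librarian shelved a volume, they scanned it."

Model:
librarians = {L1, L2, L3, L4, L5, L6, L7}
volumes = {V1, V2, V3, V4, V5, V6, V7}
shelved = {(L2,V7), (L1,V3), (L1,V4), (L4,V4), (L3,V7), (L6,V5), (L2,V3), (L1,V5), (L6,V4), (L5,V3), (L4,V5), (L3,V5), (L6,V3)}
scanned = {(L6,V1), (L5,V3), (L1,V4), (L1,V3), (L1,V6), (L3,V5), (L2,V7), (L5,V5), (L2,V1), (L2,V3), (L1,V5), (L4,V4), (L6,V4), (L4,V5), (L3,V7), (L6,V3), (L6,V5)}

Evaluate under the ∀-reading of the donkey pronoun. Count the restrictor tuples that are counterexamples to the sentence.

"it" takes "a volume" as antecedent — a donkey pronoun bound across the clause boundary.
Strong reading: for every (l,v) with shelved(l,v), scanned(l,v).
Restrictor pairs: (L1,V3) ✓  (L1,V4) ✓  (L1,V5) ✓  (L2,V3) ✓  (L2,V7) ✓  (L3,V5) ✓  (L3,V7) ✓  (L4,V4) ✓  (L4,V5) ✓  (L5,V3) ✓  (L6,V3) ✓  (L6,V4) ✓  (L6,V5) ✓
Counterexamples (restrictor pairs failing the scope): 0.

0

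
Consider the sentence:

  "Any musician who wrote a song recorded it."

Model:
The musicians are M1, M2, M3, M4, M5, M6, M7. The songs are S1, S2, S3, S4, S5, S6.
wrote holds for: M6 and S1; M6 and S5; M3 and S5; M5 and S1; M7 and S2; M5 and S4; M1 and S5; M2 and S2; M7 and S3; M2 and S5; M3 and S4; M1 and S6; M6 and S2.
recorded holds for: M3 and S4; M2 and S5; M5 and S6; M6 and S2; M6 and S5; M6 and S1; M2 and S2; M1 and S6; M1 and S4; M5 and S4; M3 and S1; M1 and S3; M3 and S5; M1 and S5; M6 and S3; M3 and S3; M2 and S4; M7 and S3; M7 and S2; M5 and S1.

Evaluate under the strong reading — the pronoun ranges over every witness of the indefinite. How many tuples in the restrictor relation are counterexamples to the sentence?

"it" takes "a song" as antecedent — a donkey pronoun bound across the clause boundary.
Strong reading: for every (m,s) with wrote(m,s), recorded(m,s).
Restrictor pairs: (M1,S5) ✓  (M1,S6) ✓  (M2,S2) ✓  (M2,S5) ✓  (M3,S4) ✓  (M3,S5) ✓  (M5,S1) ✓  (M5,S4) ✓  (M6,S1) ✓  (M6,S2) ✓  (M6,S5) ✓  (M7,S2) ✓  (M7,S3) ✓
Counterexamples (restrictor pairs failing the scope): 0.

0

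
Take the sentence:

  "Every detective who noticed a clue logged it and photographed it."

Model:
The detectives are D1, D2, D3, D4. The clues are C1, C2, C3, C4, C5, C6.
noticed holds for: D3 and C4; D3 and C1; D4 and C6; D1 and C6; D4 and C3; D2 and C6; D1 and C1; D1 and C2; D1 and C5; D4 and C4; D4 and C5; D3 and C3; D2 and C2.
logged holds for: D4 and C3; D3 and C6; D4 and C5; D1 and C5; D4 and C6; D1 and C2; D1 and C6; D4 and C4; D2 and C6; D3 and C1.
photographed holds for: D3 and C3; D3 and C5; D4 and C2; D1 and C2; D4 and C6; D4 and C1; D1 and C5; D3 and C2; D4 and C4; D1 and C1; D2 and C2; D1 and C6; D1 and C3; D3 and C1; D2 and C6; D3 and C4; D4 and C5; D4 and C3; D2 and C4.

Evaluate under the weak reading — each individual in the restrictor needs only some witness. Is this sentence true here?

"it" takes "a clue" as antecedent — a donkey pronoun bound across the clause boundary.
Weak reading: every detective d with some noticed-clue has at least one noticed-clue c such that logged(d,c) ∧ photographed(d,c).
Per detective: D1:✓  D2:✓  D3:✓  D4:✓
Every detective in the restrictor has a witness.

True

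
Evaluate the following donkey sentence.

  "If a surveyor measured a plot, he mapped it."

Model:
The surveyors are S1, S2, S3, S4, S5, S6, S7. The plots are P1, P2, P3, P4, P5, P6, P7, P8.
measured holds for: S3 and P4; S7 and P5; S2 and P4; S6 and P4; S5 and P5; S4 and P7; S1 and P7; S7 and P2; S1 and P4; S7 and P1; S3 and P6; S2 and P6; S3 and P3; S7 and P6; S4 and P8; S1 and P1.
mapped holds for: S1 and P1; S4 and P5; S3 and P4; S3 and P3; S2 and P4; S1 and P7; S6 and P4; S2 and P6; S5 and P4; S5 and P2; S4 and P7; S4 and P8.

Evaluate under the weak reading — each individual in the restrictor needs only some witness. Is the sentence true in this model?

False

"it" takes "a plot" as antecedent — a donkey pronoun bound across the clause boundary.
Weak reading: every surveyor s with some measured-plot has at least one measured-plot p such that mapped(s,p).
Per surveyor: S1:✓  S2:✓  S3:✓  S4:✓  S5:✗  S6:✓  S7:✗
S5 has no witness among its measured-plots.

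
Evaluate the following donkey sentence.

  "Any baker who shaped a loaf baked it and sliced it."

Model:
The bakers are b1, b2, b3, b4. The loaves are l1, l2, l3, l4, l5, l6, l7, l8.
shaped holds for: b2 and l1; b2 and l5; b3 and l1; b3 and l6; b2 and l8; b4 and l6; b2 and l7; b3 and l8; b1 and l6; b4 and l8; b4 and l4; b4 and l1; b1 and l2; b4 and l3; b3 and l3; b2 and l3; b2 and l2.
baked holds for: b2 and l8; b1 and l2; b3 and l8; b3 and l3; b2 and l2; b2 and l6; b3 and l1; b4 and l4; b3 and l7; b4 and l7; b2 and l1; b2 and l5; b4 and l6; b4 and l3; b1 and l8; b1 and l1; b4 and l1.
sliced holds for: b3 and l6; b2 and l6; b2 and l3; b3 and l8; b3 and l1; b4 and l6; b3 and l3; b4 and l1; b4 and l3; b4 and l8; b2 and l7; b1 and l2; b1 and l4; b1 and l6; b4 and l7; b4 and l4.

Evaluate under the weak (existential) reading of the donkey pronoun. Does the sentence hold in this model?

False

"it" takes "a loaf" as antecedent — a donkey pronoun bound across the clause boundary.
Weak reading: every baker b with some shaped-loaf has at least one shaped-loaf l such that baked(b,l) ∧ sliced(b,l).
Per baker: b1:✓  b2:✗  b3:✓  b4:✓
b2 has no witness among its shaped-loaves.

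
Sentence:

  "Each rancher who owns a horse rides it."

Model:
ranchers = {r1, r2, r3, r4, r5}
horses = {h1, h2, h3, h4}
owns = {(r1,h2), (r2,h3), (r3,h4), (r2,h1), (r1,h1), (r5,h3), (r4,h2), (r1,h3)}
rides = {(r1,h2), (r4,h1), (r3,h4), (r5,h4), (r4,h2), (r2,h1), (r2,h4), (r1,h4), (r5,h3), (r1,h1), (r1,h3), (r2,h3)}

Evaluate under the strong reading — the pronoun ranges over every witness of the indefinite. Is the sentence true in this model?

True

"it" takes "a horse" as antecedent — a donkey pronoun bound across the clause boundary.
Strong reading: for every (r,h) with owns(r,h), rides(r,h).
Restrictor pairs: (r1,h1) ✓  (r1,h2) ✓  (r1,h3) ✓  (r2,h1) ✓  (r2,h3) ✓  (r3,h4) ✓  (r4,h2) ✓  (r5,h3) ✓
Every restrictor pair satisfies the scope.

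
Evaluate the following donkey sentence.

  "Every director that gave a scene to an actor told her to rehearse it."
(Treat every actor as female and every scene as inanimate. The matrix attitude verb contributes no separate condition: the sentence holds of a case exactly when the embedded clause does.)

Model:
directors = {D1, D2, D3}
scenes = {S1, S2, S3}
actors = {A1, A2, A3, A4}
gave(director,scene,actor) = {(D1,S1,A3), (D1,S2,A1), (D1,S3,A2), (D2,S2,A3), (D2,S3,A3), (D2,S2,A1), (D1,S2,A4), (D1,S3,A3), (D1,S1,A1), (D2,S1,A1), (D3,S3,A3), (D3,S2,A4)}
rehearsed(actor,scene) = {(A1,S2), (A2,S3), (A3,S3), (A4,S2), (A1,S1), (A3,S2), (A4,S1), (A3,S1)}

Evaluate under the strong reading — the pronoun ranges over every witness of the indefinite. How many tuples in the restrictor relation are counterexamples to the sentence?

0

"her" takes "an actor" as antecedent and "it" takes "a scene"; both are donkey pronouns co-varying with the restrictor.
Strong reading: for every (d,s,a) with gave(d,s,a), rehearsed(a,s).
Restrictor triples: (D1,S1,A1)→rehearsed(A1,S1) ✓  (D1,S1,A3)→rehearsed(A3,S1) ✓  (D1,S2,A1)→rehearsed(A1,S2) ✓  (D1,S2,A4)→rehearsed(A4,S2) ✓  (D1,S3,A2)→rehearsed(A2,S3) ✓  (D1,S3,A3)→rehearsed(A3,S3) ✓  (D2,S1,A1)→rehearsed(A1,S1) ✓  (D2,S2,A1)→rehearsed(A1,S2) ✓  (D2,S2,A3)→rehearsed(A3,S2) ✓  (D2,S3,A3)→rehearsed(A3,S3) ✓  (D3,S2,A4)→rehearsed(A4,S2) ✓  (D3,S3,A3)→rehearsed(A3,S3) ✓
Counterexamples (restrictor triples failing the scope): 0.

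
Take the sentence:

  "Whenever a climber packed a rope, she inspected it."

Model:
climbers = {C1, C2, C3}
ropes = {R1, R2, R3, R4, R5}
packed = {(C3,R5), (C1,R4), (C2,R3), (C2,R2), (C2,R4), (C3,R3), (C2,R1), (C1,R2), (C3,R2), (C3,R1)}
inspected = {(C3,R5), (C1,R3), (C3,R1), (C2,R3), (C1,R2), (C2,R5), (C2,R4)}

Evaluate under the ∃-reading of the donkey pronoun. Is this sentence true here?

"it" takes "a rope" as antecedent — a donkey pronoun bound across the clause boundary.
Weak reading: every climber c with some packed-rope has at least one packed-rope r such that inspected(c,r).
Per climber: C1:✓  C2:✓  C3:✓
Every climber in the restrictor has a witness.

True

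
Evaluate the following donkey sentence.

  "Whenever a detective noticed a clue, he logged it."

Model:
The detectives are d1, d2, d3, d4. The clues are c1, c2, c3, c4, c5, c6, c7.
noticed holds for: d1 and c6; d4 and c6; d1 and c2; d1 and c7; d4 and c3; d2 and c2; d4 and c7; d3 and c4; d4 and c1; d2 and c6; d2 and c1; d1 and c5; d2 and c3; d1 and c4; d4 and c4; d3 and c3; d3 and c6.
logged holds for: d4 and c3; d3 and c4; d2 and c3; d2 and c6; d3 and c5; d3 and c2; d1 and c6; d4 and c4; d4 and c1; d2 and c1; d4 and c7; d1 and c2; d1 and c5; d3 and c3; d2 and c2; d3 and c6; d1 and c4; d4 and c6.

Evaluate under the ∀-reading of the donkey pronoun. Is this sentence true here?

"it" takes "a clue" as antecedent — a donkey pronoun bound across the clause boundary.
Strong reading: for every (d,c) with noticed(d,c), logged(d,c).
Restrictor pairs: (d1,c2) ✓  (d1,c4) ✓  (d1,c5) ✓  (d1,c6) ✓  (d1,c7) ✗  (d2,c1) ✓  (d2,c2) ✓  (d2,c3) ✓  (d2,c6) ✓  (d3,c3) ✓  (d3,c4) ✓  (d3,c6) ✓  (d4,c1) ✓  (d4,c3) ✓  (d4,c4) ✓  (d4,c6) ✓  (d4,c7) ✓
Counterexample: (d1,c7) is in noticed but fails the scope.

False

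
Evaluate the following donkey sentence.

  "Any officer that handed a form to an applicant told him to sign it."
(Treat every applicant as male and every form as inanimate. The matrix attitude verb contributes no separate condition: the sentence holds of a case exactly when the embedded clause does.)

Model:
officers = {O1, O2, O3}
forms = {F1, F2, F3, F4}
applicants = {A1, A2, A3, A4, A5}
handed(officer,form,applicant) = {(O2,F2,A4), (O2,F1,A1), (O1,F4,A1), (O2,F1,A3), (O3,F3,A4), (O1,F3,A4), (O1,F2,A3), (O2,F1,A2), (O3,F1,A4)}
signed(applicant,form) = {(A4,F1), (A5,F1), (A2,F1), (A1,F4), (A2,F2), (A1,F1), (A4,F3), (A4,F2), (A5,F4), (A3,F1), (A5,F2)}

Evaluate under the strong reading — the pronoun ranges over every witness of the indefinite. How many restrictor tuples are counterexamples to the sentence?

"him" takes "an applicant" as antecedent and "it" takes "a form"; both are donkey pronouns co-varying with the restrictor.
Strong reading: for every (o,f,a) with handed(o,f,a), signed(a,f).
Restrictor triples: (O1,F2,A3)→signed(A3,F2) ✗  (O1,F3,A4)→signed(A4,F3) ✓  (O1,F4,A1)→signed(A1,F4) ✓  (O2,F1,A1)→signed(A1,F1) ✓  (O2,F1,A2)→signed(A2,F1) ✓  (O2,F1,A3)→signed(A3,F1) ✓  (O2,F2,A4)→signed(A4,F2) ✓  (O3,F1,A4)→signed(A4,F1) ✓  (O3,F3,A4)→signed(A4,F3) ✓
Counterexamples (restrictor triples failing the scope): 1.

1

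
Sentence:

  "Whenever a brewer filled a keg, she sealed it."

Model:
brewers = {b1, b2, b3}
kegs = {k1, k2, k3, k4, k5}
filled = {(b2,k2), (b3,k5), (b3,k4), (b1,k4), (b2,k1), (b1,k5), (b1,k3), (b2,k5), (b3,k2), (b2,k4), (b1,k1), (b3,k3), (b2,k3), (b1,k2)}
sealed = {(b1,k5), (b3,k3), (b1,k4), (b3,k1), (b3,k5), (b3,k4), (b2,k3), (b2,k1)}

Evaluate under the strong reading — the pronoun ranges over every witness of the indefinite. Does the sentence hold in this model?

False

"it" takes "a keg" as antecedent — a donkey pronoun bound across the clause boundary.
Strong reading: for every (b,k) with filled(b,k), sealed(b,k).
Restrictor pairs: (b1,k1) ✗  (b1,k2) ✗  (b1,k3) ✗  (b1,k4) ✓  (b1,k5) ✓  (b2,k1) ✓  (b2,k2) ✗  (b2,k3) ✓  (b2,k4) ✗  (b2,k5) ✗  (b3,k2) ✗  (b3,k3) ✓  (b3,k4) ✓  (b3,k5) ✓
Counterexample: (b1,k1) is in filled but fails the scope.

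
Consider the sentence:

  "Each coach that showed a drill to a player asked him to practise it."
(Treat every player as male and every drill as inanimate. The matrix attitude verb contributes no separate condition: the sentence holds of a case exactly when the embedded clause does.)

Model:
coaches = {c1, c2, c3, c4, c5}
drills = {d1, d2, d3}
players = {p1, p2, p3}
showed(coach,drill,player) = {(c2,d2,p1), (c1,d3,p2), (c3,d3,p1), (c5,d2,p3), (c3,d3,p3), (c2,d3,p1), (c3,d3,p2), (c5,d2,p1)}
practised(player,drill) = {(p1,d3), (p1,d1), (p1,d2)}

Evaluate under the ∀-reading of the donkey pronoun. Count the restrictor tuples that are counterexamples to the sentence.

4

"him" takes "a player" as antecedent and "it" takes "a drill"; both are donkey pronouns co-varying with the restrictor.
Strong reading: for every (c,d,p) with showed(c,d,p), practised(p,d).
Restrictor triples: (c1,d3,p2)→practised(p2,d3) ✗  (c2,d2,p1)→practised(p1,d2) ✓  (c2,d3,p1)→practised(p1,d3) ✓  (c3,d3,p1)→practised(p1,d3) ✓  (c3,d3,p2)→practised(p2,d3) ✗  (c3,d3,p3)→practised(p3,d3) ✗  (c5,d2,p1)→practised(p1,d2) ✓  (c5,d2,p3)→practised(p3,d2) ✗
Counterexamples (restrictor triples failing the scope): 4.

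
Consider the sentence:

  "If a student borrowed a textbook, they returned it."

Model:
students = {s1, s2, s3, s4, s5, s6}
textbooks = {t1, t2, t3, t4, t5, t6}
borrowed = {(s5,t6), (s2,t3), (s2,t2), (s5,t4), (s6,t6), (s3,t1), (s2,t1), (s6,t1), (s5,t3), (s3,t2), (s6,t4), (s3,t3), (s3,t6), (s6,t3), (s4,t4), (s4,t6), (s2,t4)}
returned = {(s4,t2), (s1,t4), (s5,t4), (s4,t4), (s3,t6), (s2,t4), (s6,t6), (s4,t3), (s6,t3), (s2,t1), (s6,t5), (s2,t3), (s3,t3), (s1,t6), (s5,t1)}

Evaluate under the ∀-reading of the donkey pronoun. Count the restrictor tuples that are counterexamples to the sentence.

"it" takes "a textbook" as antecedent — a donkey pronoun bound across the clause boundary.
Strong reading: for every (s,t) with borrowed(s,t), returned(s,t).
Restrictor pairs: (s2,t1) ✓  (s2,t2) ✗  (s2,t3) ✓  (s2,t4) ✓  (s3,t1) ✗  (s3,t2) ✗  (s3,t3) ✓  (s3,t6) ✓  (s4,t4) ✓  (s4,t6) ✗  (s5,t3) ✗  (s5,t4) ✓  (s5,t6) ✗  (s6,t1) ✗  (s6,t3) ✓  (s6,t4) ✗  (s6,t6) ✓
Counterexamples (restrictor pairs failing the scope): 8.

8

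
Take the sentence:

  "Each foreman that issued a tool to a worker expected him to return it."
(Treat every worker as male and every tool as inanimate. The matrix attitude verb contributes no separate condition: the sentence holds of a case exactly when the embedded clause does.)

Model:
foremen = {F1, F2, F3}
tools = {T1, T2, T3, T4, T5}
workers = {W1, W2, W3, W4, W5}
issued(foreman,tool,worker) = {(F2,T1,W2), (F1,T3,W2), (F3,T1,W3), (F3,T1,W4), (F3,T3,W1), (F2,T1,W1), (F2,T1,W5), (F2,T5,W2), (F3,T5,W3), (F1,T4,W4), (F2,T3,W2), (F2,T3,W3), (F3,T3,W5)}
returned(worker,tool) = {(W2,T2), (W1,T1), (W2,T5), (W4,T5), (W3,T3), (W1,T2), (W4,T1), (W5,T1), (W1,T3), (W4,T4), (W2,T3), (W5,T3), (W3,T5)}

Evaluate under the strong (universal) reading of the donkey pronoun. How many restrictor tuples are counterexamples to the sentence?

2

"him" takes "a worker" as antecedent and "it" takes "a tool"; both are donkey pronouns co-varying with the restrictor.
Strong reading: for every (f,t,w) with issued(f,t,w), returned(w,t).
Restrictor triples: (F1,T3,W2)→returned(W2,T3) ✓  (F1,T4,W4)→returned(W4,T4) ✓  (F2,T1,W1)→returned(W1,T1) ✓  (F2,T1,W2)→returned(W2,T1) ✗  (F2,T1,W5)→returned(W5,T1) ✓  (F2,T3,W2)→returned(W2,T3) ✓  (F2,T3,W3)→returned(W3,T3) ✓  (F2,T5,W2)→returned(W2,T5) ✓  (F3,T1,W3)→returned(W3,T1) ✗  (F3,T1,W4)→returned(W4,T1) ✓  (F3,T3,W1)→returned(W1,T3) ✓  (F3,T3,W5)→returned(W5,T3) ✓  (F3,T5,W3)→returned(W3,T5) ✓
Counterexamples (restrictor triples failing the scope): 2.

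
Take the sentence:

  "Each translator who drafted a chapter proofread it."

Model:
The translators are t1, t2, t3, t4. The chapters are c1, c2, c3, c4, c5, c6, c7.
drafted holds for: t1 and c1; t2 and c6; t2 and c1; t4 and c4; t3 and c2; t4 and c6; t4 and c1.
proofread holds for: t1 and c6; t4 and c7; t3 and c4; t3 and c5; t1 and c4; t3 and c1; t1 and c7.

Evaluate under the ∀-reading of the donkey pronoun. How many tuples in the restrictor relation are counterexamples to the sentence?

"it" takes "a chapter" as antecedent — a donkey pronoun bound across the clause boundary.
Strong reading: for every (t,c) with drafted(t,c), proofread(t,c).
Restrictor pairs: (t1,c1) ✗  (t2,c1) ✗  (t2,c6) ✗  (t3,c2) ✗  (t4,c1) ✗  (t4,c4) ✗  (t4,c6) ✗
Counterexamples (restrictor pairs failing the scope): 7.

7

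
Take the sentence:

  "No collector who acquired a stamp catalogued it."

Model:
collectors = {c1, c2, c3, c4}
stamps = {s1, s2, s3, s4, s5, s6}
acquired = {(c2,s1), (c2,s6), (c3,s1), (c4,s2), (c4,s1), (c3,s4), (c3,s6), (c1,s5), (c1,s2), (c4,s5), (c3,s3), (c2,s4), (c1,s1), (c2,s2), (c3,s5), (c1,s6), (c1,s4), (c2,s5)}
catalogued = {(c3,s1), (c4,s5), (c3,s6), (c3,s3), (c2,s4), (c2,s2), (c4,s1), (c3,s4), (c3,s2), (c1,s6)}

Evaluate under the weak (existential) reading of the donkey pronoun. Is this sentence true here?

"it" takes "a stamp" as antecedent — a donkey pronoun bound across the clause boundary.
Truth condition: for no (c,s) with acquired(c,s) does catalogued(c,s) hold.
Restrictor pairs — does the scope hold? (c1,s1):fails  (c1,s2):fails  (c1,s4):fails  (c1,s5):fails  (c1,s6):holds  (c2,s1):fails  (c2,s2):holds  (c2,s4):holds  (c2,s5):fails  (c2,s6):fails  (c3,s1):holds  (c3,s3):holds  (c3,s4):holds  (c3,s5):fails  (c3,s6):holds  (c4,s1):holds  (c4,s2):fails  (c4,s5):holds
Scope holds for 9 pair(s), so the sentence is false.

False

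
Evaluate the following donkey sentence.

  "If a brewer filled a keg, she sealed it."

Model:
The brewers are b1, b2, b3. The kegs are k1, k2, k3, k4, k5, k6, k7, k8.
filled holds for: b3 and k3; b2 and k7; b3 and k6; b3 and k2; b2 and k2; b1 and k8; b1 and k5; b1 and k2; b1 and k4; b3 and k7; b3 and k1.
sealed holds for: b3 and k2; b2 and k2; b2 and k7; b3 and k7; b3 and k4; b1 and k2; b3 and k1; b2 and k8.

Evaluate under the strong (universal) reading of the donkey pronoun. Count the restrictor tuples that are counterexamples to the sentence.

"it" takes "a keg" as antecedent — a donkey pronoun bound across the clause boundary.
Strong reading: for every (b,k) with filled(b,k), sealed(b,k).
Restrictor pairs: (b1,k2) ✓  (b1,k4) ✗  (b1,k5) ✗  (b1,k8) ✗  (b2,k2) ✓  (b2,k7) ✓  (b3,k1) ✓  (b3,k2) ✓  (b3,k3) ✗  (b3,k6) ✗  (b3,k7) ✓
Counterexamples (restrictor pairs failing the scope): 5.

5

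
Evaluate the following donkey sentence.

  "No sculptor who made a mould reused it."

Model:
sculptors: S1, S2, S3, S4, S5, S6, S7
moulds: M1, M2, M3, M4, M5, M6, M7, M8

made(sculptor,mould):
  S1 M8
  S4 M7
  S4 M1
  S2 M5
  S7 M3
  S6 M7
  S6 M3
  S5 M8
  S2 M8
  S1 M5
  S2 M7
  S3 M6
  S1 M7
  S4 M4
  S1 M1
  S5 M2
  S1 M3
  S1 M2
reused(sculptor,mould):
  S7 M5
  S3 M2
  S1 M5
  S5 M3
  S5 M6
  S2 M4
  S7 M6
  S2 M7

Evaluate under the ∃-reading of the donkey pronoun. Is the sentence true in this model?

False

"it" takes "a mould" as antecedent — a donkey pronoun bound across the clause boundary.
Truth condition: for no (s,m) with made(s,m) does reused(s,m) hold.
Restrictor pairs — does the scope hold? (S1,M1):fails  (S1,M2):fails  (S1,M3):fails  (S1,M5):holds  (S1,M7):fails  (S1,M8):fails  (S2,M5):fails  (S2,M7):holds  (S2,M8):fails  (S3,M6):fails  (S4,M1):fails  (S4,M4):fails  (S4,M7):fails  (S5,M2):fails  (S5,M8):fails  (S6,M3):fails  (S6,M7):fails  (S7,M3):fails
Scope holds for 2 pair(s), so the sentence is false.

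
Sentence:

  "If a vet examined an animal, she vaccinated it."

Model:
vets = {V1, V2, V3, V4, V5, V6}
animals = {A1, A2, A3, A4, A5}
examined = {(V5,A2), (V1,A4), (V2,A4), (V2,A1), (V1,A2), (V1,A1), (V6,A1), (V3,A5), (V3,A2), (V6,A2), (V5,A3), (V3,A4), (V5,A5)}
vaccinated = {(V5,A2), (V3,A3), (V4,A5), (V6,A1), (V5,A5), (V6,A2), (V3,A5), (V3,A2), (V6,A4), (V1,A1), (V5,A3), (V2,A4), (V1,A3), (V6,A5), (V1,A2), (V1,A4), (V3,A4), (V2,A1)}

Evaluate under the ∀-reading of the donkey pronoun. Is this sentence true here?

True

"it" takes "an animal" as antecedent — a donkey pronoun bound across the clause boundary.
Strong reading: for every (v,a) with examined(v,a), vaccinated(v,a).
Restrictor pairs: (V1,A1) ✓  (V1,A2) ✓  (V1,A4) ✓  (V2,A1) ✓  (V2,A4) ✓  (V3,A2) ✓  (V3,A4) ✓  (V3,A5) ✓  (V5,A2) ✓  (V5,A3) ✓  (V5,A5) ✓  (V6,A1) ✓  (V6,A2) ✓
Every restrictor pair satisfies the scope.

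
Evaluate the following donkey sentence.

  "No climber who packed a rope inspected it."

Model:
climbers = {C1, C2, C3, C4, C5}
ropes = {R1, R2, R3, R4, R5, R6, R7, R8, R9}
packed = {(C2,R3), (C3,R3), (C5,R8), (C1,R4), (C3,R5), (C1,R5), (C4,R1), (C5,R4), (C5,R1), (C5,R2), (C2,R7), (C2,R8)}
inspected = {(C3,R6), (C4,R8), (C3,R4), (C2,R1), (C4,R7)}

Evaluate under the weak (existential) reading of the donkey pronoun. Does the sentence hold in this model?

True

"it" takes "a rope" as antecedent — a donkey pronoun bound across the clause boundary.
Truth condition: for no (c,r) with packed(c,r) does inspected(c,r) hold.
Restrictor pairs — does the scope hold? (C1,R4):fails  (C1,R5):fails  (C2,R3):fails  (C2,R7):fails  (C2,R8):fails  (C3,R3):fails  (C3,R5):fails  (C4,R1):fails  (C5,R1):fails  (C5,R2):fails  (C5,R4):fails  (C5,R8):fails
Scope holds for no restrictor pair, so the sentence is true.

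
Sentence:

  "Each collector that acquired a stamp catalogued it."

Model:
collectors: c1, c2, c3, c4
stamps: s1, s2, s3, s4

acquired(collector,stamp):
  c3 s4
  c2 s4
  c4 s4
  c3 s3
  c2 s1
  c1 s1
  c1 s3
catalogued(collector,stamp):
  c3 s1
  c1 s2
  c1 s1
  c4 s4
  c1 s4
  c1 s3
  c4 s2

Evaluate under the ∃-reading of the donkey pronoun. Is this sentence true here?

False

"it" takes "a stamp" as antecedent — a donkey pronoun bound across the clause boundary.
Weak reading: every collector c with some acquired-stamp has at least one acquired-stamp s such that catalogued(c,s).
Per collector: c1:✓  c2:✗  c3:✗  c4:✓
c2 has no witness among its acquired-stamps.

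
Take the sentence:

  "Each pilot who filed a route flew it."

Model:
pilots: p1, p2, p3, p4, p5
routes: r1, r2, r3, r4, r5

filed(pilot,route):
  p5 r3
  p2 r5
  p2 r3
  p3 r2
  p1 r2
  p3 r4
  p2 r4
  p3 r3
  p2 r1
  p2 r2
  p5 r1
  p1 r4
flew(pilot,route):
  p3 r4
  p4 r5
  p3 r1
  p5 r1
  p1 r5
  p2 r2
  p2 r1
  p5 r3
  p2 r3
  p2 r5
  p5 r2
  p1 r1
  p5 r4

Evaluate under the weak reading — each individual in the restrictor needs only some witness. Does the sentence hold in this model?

"it" takes "a route" as antecedent — a donkey pronoun bound across the clause boundary.
Weak reading: every pilot p with some filed-route has at least one filed-route r such that flew(p,r).
Per pilot: p1:✗  p2:✓  p3:✓  p5:✓
p1 has no witness among its filed-routes.

False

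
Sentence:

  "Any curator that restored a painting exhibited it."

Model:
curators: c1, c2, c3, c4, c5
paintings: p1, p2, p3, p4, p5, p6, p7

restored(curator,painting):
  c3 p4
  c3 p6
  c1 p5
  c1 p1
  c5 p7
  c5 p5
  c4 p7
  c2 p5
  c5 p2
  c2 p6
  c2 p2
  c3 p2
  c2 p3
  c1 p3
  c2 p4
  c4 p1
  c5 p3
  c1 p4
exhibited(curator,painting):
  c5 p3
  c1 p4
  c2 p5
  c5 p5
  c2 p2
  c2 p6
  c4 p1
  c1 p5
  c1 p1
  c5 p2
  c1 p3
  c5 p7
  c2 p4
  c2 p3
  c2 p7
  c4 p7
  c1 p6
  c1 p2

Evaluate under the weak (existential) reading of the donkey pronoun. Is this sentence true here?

"it" takes "a painting" as antecedent — a donkey pronoun bound across the clause boundary.
Weak reading: every curator c with some restored-painting has at least one restored-painting p such that exhibited(c,p).
Per curator: c1:✓  c2:✓  c3:✗  c4:✓  c5:✓
c3 has no witness among its restored-paintings.

False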